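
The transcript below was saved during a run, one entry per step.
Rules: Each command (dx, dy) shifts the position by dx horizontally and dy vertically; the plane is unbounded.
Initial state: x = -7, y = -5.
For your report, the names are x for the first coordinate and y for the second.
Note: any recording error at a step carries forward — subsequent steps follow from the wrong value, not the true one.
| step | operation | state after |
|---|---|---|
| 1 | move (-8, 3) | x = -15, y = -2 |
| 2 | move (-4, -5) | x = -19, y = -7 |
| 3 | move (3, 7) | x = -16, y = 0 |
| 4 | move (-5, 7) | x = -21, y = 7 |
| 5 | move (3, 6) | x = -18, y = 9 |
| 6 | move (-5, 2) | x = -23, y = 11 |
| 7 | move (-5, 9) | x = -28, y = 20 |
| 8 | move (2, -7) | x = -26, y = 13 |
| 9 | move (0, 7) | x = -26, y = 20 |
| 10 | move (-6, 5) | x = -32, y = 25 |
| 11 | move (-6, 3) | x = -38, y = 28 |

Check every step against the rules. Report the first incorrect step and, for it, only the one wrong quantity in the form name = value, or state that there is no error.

step 5, y = 13

Recomputing the run from the initial state:
step 1: x = -15, y = -2
step 2: x = -19, y = -7
step 3: x = -16, y = 0
step 4: x = -21, y = 7
step 5: x = -18, y = 13
step 6: x = -23, y = 15
step 7: x = -28, y = 24
step 8: x = -26, y = 17
step 9: x = -26, y = 24
step 10: x = -32, y = 29
step 11: x = -38, y = 32
The first disagreement with the transcript is at step 5, where the value should be y = 13.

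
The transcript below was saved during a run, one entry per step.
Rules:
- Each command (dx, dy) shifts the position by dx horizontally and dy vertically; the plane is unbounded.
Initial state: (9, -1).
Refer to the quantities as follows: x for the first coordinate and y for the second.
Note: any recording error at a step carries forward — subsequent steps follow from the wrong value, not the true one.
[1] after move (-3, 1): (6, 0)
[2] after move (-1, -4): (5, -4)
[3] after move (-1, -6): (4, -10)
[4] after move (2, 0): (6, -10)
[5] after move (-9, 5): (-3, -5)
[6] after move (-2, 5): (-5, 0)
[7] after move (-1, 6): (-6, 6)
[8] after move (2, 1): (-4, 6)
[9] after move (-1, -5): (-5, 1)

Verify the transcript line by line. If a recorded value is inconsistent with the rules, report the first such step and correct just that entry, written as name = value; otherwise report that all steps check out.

Recomputing the run from the initial state:
step 1: x = 6, y = 0
step 2: x = 5, y = -4
step 3: x = 4, y = -10
step 4: x = 6, y = -10
step 5: x = -3, y = -5
step 6: x = -5, y = 0
step 7: x = -6, y = 6
step 8: x = -4, y = 7
step 9: x = -5, y = 2
The first disagreement with the transcript is at step 8, where the value should be y = 7.

step 8, y = 7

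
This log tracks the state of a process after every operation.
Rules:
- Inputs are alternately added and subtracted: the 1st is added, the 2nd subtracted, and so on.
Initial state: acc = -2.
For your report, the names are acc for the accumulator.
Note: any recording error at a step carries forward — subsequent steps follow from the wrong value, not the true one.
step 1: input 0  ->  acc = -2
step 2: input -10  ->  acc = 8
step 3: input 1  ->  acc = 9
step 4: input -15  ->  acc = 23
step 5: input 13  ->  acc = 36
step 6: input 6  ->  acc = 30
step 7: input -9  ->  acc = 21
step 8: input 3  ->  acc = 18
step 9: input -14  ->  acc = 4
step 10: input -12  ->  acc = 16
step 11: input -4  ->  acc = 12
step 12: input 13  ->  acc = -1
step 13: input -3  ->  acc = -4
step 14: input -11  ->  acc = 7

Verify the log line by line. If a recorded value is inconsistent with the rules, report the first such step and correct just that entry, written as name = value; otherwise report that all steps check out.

Step 1: acc = -2 + 0 = -2 — no discrepancy.
Step 2: acc = -2 - -10 = 8 — confirmed correct.
Step 3: acc = 8 + 1 = 9 — consistent with the log.
Step 4: acc = 9 - -15 = 24 — the log has a different value.
So the first discrepancy is step 4, where the right value is acc = 24.

step 4, acc = 24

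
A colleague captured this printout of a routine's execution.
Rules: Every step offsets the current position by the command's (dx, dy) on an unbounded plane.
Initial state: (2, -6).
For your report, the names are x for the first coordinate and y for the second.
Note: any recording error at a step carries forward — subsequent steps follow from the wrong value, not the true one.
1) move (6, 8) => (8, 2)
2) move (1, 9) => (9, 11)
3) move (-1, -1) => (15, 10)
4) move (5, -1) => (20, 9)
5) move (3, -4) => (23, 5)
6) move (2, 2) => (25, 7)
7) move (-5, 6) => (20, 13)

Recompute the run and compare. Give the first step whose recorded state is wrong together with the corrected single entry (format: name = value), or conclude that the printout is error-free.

step 1: x = 2 + (6) = 8, y = -6 + (8) = 2 -> consistent with the printout
step 2: x = 8 + (1) = 9, y = 2 + (9) = 11 -> agrees with the printout
step 3: x = 9 + (-1) = 8, y = 11 + (-1) = 10 -> the entry is off here
Step 3 is the first one off; corrected, x = 8.

step 3, x = 8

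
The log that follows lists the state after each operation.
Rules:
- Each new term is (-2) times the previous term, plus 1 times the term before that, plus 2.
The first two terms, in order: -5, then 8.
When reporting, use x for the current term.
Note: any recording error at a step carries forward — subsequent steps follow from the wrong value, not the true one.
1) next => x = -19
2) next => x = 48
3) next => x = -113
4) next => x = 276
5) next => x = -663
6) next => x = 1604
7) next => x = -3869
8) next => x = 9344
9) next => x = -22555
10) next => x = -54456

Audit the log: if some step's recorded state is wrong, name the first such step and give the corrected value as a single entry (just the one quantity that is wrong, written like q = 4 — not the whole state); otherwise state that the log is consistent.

step 1: x = -2*(8) + (1)*(-5) + (2) = -19 -> no discrepancy
step 2: x = -2*(-19) + (1)*(8) + (2) = 48 -> checks out
step 3: x = -2*(48) + (1)*(-19) + (2) = -113 -> checks out
step 4: x = -2*(-113) + (1)*(48) + (2) = 276 -> agrees with the log
step 5: x = -2*(276) + (1)*(-113) + (2) = -663 -> no discrepancy
step 6: x = -2*(-663) + (1)*(276) + (2) = 1604 -> verified
step 7: x = -2*(1604) + (1)*(-663) + (2) = -3869 -> checks out
step 8: x = -2*(-3869) + (1)*(1604) + (2) = 9344 -> checks out
step 9: x = -2*(9344) + (1)*(-3869) + (2) = -22555 -> verified
step 10: x = -2*(-22555) + (1)*(9344) + (2) = 54456 -> the recorded entry deviates here
Conclusion: step 10 carries the first error; the entry should be x = 54456.

step 10, x = 54456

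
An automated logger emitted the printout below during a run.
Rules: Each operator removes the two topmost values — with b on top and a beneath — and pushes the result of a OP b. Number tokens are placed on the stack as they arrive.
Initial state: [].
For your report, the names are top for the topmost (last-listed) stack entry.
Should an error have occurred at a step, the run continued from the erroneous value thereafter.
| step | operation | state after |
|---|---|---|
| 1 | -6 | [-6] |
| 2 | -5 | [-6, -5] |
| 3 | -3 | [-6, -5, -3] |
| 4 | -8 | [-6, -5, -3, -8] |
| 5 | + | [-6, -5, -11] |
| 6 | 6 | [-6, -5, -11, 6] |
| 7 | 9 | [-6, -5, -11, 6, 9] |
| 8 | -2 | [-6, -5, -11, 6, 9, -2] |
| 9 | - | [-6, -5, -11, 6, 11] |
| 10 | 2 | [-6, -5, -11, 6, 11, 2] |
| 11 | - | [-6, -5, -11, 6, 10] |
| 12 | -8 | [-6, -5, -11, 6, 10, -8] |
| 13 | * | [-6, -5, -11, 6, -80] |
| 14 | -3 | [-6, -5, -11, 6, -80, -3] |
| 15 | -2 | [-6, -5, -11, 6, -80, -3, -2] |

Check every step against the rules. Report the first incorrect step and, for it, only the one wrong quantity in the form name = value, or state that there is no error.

Recomputing the run from the initial state:
step 1: [-6]
step 2: [-6, -5]
step 3: [-6, -5, -3]
step 4: [-6, -5, -3, -8]
step 5: [-6, -5, -11]
step 6: [-6, -5, -11, 6]
step 7: [-6, -5, -11, 6, 9]
step 8: [-6, -5, -11, 6, 9, -2]
step 9: [-6, -5, -11, 6, 11]
step 10: [-6, -5, -11, 6, 11, 2]
step 11: [-6, -5, -11, 6, 9]
step 12: [-6, -5, -11, 6, 9, -8]
step 13: [-6, -5, -11, 6, -72]
step 14: [-6, -5, -11, 6, -72, -3]
step 15: [-6, -5, -11, 6, -72, -3, -2]
The first disagreement with the printout is at step 11, where the value should be top = 9.

step 11, top = 9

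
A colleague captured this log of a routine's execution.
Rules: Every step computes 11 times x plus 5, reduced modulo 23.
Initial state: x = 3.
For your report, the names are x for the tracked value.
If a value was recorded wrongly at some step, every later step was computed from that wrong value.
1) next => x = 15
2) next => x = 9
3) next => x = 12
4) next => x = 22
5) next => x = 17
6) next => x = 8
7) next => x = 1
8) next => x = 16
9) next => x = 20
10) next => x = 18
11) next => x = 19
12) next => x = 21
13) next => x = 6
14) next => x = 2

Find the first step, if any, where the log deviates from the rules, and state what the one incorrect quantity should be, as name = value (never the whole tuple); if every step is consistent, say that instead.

step 1: x = (11*3 + 5) mod 23 = 15 -> confirmed correct
step 2: x = (11*15 + 5) mod 23 = 9 -> exactly as logged
step 3: x = (11*9 + 5) mod 23 = 12 -> matches
step 4: x = (11*12 + 5) mod 23 = 22 -> checks out
step 5: x = (11*22 + 5) mod 23 = 17 -> exactly as logged
step 6: x = (11*17 + 5) mod 23 = 8 -> confirmed correct
step 7: x = (11*8 + 5) mod 23 = 1 -> confirmed correct
step 8: x = (11*1 + 5) mod 23 = 16 -> exactly as logged
step 9: x = (11*16 + 5) mod 23 = 20 -> no discrepancy
step 10: x = (11*20 + 5) mod 23 = 18 -> in agreement
step 11: x = (11*18 + 5) mod 23 = 19 -> consistent with the log
step 12: x = (11*19 + 5) mod 23 = 7 -> a discrepancy with the log
First deviation found at step 12; the corrected entry is x = 7.

step 12, x = 7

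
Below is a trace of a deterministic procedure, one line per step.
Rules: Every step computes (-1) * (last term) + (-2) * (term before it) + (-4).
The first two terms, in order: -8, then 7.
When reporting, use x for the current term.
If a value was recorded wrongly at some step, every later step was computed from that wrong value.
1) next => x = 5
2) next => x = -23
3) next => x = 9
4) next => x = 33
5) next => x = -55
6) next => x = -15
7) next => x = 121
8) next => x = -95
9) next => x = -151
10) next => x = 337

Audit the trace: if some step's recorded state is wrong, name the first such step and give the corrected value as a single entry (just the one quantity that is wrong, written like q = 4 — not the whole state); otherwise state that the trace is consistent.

no error

Step 1: x = -1*(7) + (-2)*(-8) + (-4) = 5 — in agreement.
Step 2: x = -1*(5) + (-2)*(7) + (-4) = -23 — confirmed correct.
Step 3: x = -1*(-23) + (-2)*(5) + (-4) = 9 — matches.
Step 4: x = -1*(9) + (-2)*(-23) + (-4) = 33 — same as recorded.
Step 5: x = -1*(33) + (-2)*(9) + (-4) = -55 — checks out.
Step 6: x = -1*(-55) + (-2)*(33) + (-4) = -15 — same as recorded.
Step 7: x = -1*(-15) + (-2)*(-55) + (-4) = 121 — no discrepancy.
Step 8: x = -1*(121) + (-2)*(-15) + (-4) = -95 — agrees with the trace.
Step 9: x = -1*(-95) + (-2)*(121) + (-4) = -151 — verified.
Step 10: x = -1*(-151) + (-2)*(-95) + (-4) = 337 — consistent with the trace.
No step deviates from the rules.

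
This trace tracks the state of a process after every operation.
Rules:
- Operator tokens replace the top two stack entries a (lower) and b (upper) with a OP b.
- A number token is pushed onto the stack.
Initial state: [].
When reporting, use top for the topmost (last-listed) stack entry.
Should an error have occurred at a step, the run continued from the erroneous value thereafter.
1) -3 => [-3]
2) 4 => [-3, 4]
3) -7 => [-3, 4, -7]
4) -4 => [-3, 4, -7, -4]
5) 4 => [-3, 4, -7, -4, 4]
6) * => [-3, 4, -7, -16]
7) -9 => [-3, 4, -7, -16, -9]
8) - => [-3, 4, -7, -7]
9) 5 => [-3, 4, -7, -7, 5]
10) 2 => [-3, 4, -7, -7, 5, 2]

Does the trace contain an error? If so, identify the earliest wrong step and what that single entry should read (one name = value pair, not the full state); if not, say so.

no error

Step 1: push -3: top = -3 — exactly as logged.
Step 2: push 4: top = 4 — same as recorded.
Step 3: push -7: top = -7 — in agreement.
Step 4: push -4: top = -4 — checks out.
Step 5: push 4: top = 4 — in agreement.
Step 6: -4 * 4 = -16 — confirmed correct.
Step 7: push -9: top = -9 — confirmed correct.
Step 8: -16 - -9 = -7 — consistent with the trace.
Step 9: push 5: top = 5 — same as recorded.
Step 10: push 2: top = 2 — exactly as logged.
No step deviates from the rules.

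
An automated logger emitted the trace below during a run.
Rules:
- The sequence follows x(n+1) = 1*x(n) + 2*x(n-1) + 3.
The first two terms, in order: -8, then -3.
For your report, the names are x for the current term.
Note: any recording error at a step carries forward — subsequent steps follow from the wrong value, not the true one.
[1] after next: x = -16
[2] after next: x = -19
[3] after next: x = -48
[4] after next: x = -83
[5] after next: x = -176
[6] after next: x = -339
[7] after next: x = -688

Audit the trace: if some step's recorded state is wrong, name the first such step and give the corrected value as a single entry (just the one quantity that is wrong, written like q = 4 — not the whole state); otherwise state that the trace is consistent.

no error

step 1: x = 1*(-3) + (2)*(-8) + (3) = -16 -> exactly as logged
step 2: x = 1*(-16) + (2)*(-3) + (3) = -19 -> no discrepancy
step 3: x = 1*(-19) + (2)*(-16) + (3) = -48 -> consistent with the trace
step 4: x = 1*(-48) + (2)*(-19) + (3) = -83 -> exactly as logged
step 5: x = 1*(-83) + (2)*(-48) + (3) = -176 -> exactly as logged
step 6: x = 1*(-176) + (2)*(-83) + (3) = -339 -> in agreement
step 7: x = 1*(-339) + (2)*(-176) + (3) = -688 -> same as recorded
The whole run recomputes cleanly — no discrepancies.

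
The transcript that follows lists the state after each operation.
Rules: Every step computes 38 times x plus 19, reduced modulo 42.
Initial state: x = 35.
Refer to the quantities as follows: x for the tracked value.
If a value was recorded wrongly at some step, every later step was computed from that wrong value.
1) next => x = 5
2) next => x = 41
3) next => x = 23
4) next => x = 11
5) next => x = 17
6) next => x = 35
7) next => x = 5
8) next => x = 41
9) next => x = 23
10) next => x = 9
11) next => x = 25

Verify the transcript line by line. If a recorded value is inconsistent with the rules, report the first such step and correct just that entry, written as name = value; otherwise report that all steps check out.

Recomputing the run from the initial state:
step 1: x = 5
step 2: x = 41
step 3: x = 23
step 4: x = 11
step 5: x = 17
step 6: x = 35
step 7: x = 5
step 8: x = 41
step 9: x = 23
step 10: x = 11
step 11: x = 17
The first disagreement with the transcript is at step 10, where the value should be x = 11.

step 10, x = 11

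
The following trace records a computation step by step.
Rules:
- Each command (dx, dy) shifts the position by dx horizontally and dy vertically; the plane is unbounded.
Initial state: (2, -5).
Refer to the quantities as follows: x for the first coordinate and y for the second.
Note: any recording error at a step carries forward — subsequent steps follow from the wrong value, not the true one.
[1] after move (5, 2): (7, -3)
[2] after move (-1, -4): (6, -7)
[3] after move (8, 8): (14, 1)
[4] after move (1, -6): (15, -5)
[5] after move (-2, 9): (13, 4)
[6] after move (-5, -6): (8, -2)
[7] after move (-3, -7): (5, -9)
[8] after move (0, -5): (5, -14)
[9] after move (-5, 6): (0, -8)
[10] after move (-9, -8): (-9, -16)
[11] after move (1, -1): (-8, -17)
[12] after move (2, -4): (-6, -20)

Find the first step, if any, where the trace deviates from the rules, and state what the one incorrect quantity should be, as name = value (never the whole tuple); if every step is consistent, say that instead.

step 12, y = -21

Recomputing the run from the initial state:
step 1: x = 7, y = -3
step 2: x = 6, y = -7
step 3: x = 14, y = 1
step 4: x = 15, y = -5
step 5: x = 13, y = 4
step 6: x = 8, y = -2
step 7: x = 5, y = -9
step 8: x = 5, y = -14
step 9: x = 0, y = -8
step 10: x = -9, y = -16
step 11: x = -8, y = -17
step 12: x = -6, y = -21
The first disagreement with the trace is at step 12, where the value should be y = -21.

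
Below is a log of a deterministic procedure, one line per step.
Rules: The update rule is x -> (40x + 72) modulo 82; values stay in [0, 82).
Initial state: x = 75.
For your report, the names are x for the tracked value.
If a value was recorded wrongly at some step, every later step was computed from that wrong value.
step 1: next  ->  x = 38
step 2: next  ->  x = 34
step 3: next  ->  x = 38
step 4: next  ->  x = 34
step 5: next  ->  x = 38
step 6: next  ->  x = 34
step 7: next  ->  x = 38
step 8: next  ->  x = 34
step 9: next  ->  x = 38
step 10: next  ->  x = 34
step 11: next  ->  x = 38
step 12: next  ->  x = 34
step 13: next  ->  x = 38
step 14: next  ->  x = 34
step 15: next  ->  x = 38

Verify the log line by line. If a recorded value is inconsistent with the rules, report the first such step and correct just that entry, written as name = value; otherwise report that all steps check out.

Recomputing the run from the initial state:
step 1: x = 38
step 2: x = 34
step 3: x = 38
step 4: x = 34
step 5: x = 38
step 6: x = 34
step 7: x = 38
step 8: x = 34
step 9: x = 38
step 10: x = 34
step 11: x = 38
step 12: x = 34
step 13: x = 38
step 14: x = 34
step 15: x = 38
This matches the log at every step.

no error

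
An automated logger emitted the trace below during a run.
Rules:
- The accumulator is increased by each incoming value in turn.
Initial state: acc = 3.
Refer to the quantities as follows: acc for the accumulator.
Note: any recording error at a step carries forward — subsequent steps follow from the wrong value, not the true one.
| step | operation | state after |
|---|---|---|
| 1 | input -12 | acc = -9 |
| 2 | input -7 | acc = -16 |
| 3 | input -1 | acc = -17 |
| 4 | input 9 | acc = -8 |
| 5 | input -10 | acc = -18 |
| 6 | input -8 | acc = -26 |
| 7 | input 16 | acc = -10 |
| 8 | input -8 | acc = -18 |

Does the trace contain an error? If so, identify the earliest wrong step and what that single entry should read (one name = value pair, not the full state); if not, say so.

1. acc = 3 + -12 = -9 (checks out)
2. acc = -9 + -7 = -16 (in agreement)
3. acc = -16 + -1 = -17 (agrees with the trace)
4. acc = -17 + 9 = -8 (no discrepancy)
5. acc = -8 + -10 = -18 (no discrepancy)
6. acc = -18 + -8 = -26 (confirmed correct)
7. acc = -26 + 16 = -10 (no discrepancy)
8. acc = -10 + -8 = -18 (confirmed correct)
Nothing is out of place; the run is error-free.

no error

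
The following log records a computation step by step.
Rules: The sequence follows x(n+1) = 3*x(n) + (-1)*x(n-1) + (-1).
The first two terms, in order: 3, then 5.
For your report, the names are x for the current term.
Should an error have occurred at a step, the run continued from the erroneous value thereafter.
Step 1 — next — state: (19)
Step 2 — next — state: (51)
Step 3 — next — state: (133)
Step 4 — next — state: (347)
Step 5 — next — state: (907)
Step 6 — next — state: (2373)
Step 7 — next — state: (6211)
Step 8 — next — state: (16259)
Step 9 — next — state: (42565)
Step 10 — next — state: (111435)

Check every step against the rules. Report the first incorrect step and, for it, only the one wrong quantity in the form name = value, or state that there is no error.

Recomputing the run from the initial state:
step 1: x = 11
step 2: x = 27
step 3: x = 69
step 4: x = 179
step 5: x = 467
step 6: x = 1221
step 7: x = 3195
step 8: x = 8363
step 9: x = 21893
step 10: x = 57315
The first disagreement with the log is at step 1, where the value should be x = 11.

step 1, x = 11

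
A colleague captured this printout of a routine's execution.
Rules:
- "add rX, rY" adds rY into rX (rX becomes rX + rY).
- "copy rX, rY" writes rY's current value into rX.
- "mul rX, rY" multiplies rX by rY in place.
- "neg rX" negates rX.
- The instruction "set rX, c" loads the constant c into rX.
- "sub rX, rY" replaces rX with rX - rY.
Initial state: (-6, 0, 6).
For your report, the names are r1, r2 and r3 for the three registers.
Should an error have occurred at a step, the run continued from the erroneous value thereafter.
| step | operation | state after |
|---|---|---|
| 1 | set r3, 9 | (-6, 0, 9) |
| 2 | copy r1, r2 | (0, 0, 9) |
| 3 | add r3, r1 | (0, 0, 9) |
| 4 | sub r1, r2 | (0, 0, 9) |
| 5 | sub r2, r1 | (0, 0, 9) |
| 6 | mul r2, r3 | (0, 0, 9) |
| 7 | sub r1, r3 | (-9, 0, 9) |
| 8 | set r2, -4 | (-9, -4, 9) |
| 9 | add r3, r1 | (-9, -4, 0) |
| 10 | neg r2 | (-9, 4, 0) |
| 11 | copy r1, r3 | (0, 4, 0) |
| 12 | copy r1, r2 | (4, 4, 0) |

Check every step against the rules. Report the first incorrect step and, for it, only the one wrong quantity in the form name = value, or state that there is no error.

no error

Recomputing the run from the initial state:
step 1: r1 = -6, r2 = 0, r3 = 9
step 2: r1 = 0, r2 = 0, r3 = 9
step 3: r1 = 0, r2 = 0, r3 = 9
step 4: r1 = 0, r2 = 0, r3 = 9
step 5: r1 = 0, r2 = 0, r3 = 9
step 6: r1 = 0, r2 = 0, r3 = 9
step 7: r1 = -9, r2 = 0, r3 = 9
step 8: r1 = -9, r2 = -4, r3 = 9
step 9: r1 = -9, r2 = -4, r3 = 0
step 10: r1 = -9, r2 = 4, r3 = 0
step 11: r1 = 0, r2 = 4, r3 = 0
step 12: r1 = 4, r2 = 4, r3 = 0
This matches the printout at every step.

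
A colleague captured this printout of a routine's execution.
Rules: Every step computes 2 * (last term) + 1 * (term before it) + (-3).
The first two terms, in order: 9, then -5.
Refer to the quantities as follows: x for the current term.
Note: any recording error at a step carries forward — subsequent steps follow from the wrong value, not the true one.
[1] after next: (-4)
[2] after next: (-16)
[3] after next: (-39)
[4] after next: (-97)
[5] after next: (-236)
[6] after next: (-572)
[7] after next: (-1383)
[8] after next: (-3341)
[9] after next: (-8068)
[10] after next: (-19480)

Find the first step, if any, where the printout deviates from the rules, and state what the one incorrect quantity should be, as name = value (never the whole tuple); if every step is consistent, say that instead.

Recomputing the run from the initial state:
step 1: x = -4
step 2: x = -16
step 3: x = -39
step 4: x = -97
step 5: x = -236
step 6: x = -572
step 7: x = -1383
step 8: x = -3341
step 9: x = -8068
step 10: x = -19480
This matches the printout at every step.

no error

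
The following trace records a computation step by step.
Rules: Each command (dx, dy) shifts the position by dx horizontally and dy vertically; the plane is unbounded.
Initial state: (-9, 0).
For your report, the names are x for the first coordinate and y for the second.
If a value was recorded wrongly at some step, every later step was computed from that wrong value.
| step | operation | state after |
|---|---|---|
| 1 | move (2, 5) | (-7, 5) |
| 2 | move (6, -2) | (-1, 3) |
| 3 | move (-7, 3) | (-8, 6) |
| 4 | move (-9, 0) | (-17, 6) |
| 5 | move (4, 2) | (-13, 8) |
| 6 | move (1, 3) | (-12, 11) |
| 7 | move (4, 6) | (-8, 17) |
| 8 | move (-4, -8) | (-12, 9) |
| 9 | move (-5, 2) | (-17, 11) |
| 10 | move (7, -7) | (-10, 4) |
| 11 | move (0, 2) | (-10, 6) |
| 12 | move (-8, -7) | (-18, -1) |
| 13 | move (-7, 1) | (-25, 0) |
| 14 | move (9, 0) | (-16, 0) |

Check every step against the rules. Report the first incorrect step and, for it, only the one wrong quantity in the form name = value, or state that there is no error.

Step 1: x = -9 + (2) = -7, y = 0 + (5) = 5 — same as recorded.
Step 2: x = -7 + (6) = -1, y = 5 + (-2) = 3 — confirmed correct.
Step 3: x = -1 + (-7) = -8, y = 3 + (3) = 6 — exactly as logged.
Step 4: x = -8 + (-9) = -17, y = 6 + (0) = 6 — no discrepancy.
Step 5: x = -17 + (4) = -13, y = 6 + (2) = 8 — agrees with the trace.
Step 6: x = -13 + (1) = -12, y = 8 + (3) = 11 — consistent with the trace.
Step 7: x = -12 + (4) = -8, y = 11 + (6) = 17 — consistent with the trace.
Step 8: x = -8 + (-4) = -12, y = 17 + (-8) = 9 — in agreement.
Step 9: x = -12 + (-5) = -17, y = 9 + (2) = 11 — consistent with the trace.
Step 10: x = -17 + (7) = -10, y = 11 + (-7) = 4 — no discrepancy.
Step 11: x = -10 + (0) = -10, y = 4 + (2) = 6 — consistent with the trace.
Step 12: x = -10 + (-8) = -18, y = 6 + (-7) = -1 — in agreement.
Step 13: x = -18 + (-7) = -25, y = -1 + (1) = 0 — consistent with the trace.
Step 14: x = -25 + (9) = -16, y = 0 + (0) = 0 — confirmed correct.
The whole run recomputes cleanly — no discrepancies.

no error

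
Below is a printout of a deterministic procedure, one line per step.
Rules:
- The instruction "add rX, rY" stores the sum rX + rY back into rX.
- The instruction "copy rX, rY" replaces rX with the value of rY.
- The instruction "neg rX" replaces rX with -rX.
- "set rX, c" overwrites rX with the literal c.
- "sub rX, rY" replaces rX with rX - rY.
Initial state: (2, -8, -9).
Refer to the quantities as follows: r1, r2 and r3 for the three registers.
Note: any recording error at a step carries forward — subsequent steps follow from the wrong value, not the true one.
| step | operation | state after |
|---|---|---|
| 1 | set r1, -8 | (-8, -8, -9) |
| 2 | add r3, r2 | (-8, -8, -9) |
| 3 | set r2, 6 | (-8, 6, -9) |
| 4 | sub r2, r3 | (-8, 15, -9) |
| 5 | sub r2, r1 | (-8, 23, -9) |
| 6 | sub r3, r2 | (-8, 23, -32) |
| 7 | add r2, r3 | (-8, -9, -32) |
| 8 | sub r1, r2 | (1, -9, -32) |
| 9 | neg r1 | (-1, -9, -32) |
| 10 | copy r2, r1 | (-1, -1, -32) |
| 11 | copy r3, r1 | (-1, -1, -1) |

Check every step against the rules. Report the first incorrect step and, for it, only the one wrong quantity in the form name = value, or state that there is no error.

step 2, r3 = -17

Recomputing the run from the initial state:
step 1: r1 = -8, r2 = -8, r3 = -9
step 2: r1 = -8, r2 = -8, r3 = -17
step 3: r1 = -8, r2 = 6, r3 = -17
step 4: r1 = -8, r2 = 23, r3 = -17
step 5: r1 = -8, r2 = 31, r3 = -17
step 6: r1 = -8, r2 = 31, r3 = -48
step 7: r1 = -8, r2 = -17, r3 = -48
step 8: r1 = 9, r2 = -17, r3 = -48
step 9: r1 = -9, r2 = -17, r3 = -48
step 10: r1 = -9, r2 = -9, r3 = -48
step 11: r1 = -9, r2 = -9, r3 = -9
The first disagreement with the printout is at step 2, where the value should be r3 = -17.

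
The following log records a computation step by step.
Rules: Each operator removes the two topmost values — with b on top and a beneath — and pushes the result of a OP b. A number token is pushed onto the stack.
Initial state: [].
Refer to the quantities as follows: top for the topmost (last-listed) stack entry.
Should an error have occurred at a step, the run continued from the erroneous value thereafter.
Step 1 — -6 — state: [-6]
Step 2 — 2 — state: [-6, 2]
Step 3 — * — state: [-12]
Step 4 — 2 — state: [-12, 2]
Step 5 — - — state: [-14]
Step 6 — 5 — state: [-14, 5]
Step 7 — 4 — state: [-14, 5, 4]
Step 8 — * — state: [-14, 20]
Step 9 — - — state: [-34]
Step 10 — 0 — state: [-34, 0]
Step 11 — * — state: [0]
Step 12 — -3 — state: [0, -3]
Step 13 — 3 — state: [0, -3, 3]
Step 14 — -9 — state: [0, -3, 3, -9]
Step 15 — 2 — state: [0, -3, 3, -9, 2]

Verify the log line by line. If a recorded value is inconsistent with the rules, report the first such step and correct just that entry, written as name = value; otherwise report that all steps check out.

Step 1: push -6: top = -6 — same as recorded.
Step 2: push 2: top = 2 — no discrepancy.
Step 3: -6 * 2 = -12 — same as recorded.
Step 4: push 2: top = 2 — same as recorded.
Step 5: -12 - 2 = -14 — exactly as logged.
Step 6: push 5: top = 5 — verified.
Step 7: push 4: top = 4 — checks out.
Step 8: 5 * 4 = 20 — no discrepancy.
Step 9: -14 - 20 = -34 — agrees with the log.
Step 10: push 0: top = 0 — verified.
Step 11: -34 * 0 = 0 — agrees with the log.
Step 12: push -3: top = -3 — no discrepancy.
Step 13: push 3: top = 3 — verified.
Step 14: push -9: top = -9 — matches.
Step 15: push 2: top = 2 — consistent with the log.
Each recorded entry agrees with the recomputation.

no error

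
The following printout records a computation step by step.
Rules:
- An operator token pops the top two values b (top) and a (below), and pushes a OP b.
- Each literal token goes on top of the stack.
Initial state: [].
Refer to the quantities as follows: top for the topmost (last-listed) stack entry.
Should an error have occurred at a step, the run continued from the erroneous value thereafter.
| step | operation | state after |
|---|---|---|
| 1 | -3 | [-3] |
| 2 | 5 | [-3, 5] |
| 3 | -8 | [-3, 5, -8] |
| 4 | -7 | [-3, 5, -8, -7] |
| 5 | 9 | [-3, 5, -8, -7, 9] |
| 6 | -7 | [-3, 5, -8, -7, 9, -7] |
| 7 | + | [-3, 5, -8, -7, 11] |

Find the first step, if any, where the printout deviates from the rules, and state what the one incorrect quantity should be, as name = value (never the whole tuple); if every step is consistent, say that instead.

step 1: push -3: top = -3 -> exactly as logged
step 2: push 5: top = 5 -> no discrepancy
step 3: push -8: top = -8 -> no discrepancy
step 4: push -7: top = -7 -> agrees with the printout
step 5: push 9: top = 9 -> same as recorded
step 6: push -7: top = -7 -> verified
step 7: 9 + -7 = 2 -> this is not what the printout shows
The earliest wrong entry is at step 7: it should read top = 2.

step 7, top = 2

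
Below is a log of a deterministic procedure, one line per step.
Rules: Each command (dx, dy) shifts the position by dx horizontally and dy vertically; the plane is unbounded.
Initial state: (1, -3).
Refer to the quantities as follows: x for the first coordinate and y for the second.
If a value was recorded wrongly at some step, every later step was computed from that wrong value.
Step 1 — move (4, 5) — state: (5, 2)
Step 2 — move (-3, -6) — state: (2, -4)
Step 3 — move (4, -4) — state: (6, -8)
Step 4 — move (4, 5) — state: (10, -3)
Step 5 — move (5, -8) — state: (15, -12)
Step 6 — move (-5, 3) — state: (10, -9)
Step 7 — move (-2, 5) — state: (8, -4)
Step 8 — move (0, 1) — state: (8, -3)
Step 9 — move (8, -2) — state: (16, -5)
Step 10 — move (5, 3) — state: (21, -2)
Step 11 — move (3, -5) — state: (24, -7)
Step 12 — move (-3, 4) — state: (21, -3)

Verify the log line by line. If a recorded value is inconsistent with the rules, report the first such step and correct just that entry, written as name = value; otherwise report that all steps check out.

step 5, y = -11

Step 1: x = 1 + (4) = 5, y = -3 + (5) = 2 — exactly as logged.
Step 2: x = 5 + (-3) = 2, y = 2 + (-6) = -4 — exactly as logged.
Step 3: x = 2 + (4) = 6, y = -4 + (-4) = -8 — consistent with the log.
Step 4: x = 6 + (4) = 10, y = -8 + (5) = -3 — agrees with the log.
Step 5: x = 10 + (5) = 15, y = -3 + (-8) = -11 — the log disagrees here.
Conclusion: step 5 carries the first error; the entry should be y = -11.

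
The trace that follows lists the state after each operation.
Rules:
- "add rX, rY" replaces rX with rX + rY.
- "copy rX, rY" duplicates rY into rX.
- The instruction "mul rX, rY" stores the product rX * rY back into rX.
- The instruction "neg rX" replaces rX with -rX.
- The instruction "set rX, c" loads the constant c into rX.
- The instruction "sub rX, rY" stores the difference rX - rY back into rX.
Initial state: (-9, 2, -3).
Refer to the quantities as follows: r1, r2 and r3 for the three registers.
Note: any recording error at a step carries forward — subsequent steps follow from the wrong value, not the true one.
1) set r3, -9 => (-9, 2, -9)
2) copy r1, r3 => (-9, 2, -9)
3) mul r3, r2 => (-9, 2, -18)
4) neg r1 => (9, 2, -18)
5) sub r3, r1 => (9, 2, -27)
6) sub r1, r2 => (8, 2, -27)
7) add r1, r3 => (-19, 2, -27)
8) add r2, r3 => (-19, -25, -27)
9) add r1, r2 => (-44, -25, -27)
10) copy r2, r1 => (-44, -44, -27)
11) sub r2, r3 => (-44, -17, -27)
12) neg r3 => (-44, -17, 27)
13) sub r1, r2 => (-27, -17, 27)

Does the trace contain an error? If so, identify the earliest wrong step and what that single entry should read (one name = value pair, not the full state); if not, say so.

step 6, r1 = 7

1. r3 = -9 (verified)
2. r1 = -9 (same as recorded)
3. r3 = -9 * 2 = -18 (same as recorded)
4. r1 = -(-9) = 9 (consistent with the trace)
5. r3 = -18 - 9 = -27 (checks out)
6. r1 = 9 - 2 = 7 (this is not what the trace shows)
Step 6 is the first one off; corrected, r1 = 7.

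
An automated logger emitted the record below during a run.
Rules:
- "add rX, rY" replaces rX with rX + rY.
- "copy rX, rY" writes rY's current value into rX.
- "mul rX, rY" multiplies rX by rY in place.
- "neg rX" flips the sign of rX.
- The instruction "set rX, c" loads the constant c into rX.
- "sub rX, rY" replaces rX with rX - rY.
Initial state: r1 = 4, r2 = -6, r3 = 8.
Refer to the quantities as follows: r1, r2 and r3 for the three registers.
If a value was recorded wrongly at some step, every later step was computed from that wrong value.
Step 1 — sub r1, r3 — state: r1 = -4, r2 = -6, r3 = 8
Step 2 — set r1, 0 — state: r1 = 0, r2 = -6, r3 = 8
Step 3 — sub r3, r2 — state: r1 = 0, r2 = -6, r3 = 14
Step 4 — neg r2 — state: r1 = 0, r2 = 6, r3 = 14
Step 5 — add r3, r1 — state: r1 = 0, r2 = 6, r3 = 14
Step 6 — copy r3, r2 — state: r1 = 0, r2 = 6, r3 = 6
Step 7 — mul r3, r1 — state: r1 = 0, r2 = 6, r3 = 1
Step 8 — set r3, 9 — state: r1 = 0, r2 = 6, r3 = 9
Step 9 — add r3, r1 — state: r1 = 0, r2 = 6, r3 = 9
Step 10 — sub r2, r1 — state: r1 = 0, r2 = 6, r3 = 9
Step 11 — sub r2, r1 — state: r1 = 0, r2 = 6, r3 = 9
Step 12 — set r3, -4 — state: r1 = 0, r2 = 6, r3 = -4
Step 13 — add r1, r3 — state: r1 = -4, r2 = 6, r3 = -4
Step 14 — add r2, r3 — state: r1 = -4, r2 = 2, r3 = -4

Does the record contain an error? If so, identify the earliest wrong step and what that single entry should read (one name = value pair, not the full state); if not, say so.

1. r1 = 4 - 8 = -4 (matches)
2. r1 = 0 (matches)
3. r3 = 8 - -6 = 14 (same as recorded)
4. r2 = -(-6) = 6 (checks out)
5. r3 = 14 + 0 = 14 (consistent with the record)
6. r3 = 6 (checks out)
7. r3 = 6 * 0 = 0 (the record has a different value)
First deviation found at step 7; the corrected entry is r3 = 0.

step 7, r3 = 0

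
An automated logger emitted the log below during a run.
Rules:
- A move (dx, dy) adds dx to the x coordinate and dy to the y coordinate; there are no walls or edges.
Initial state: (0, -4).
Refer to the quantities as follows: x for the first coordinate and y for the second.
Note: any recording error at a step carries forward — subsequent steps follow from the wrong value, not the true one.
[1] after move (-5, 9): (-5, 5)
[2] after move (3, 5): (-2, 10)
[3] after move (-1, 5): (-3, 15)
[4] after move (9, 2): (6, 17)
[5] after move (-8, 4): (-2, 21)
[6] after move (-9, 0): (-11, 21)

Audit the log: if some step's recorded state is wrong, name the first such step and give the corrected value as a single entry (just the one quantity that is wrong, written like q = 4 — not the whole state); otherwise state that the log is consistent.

no error

1. x = 0 + (-5) = -5, y = -4 + (9) = 5 (matches)
2. x = -5 + (3) = -2, y = 5 + (5) = 10 (no discrepancy)
3. x = -2 + (-1) = -3, y = 10 + (5) = 15 (in agreement)
4. x = -3 + (9) = 6, y = 15 + (2) = 17 (in agreement)
5. x = 6 + (-8) = -2, y = 17 + (4) = 21 (checks out)
6. x = -2 + (-9) = -11, y = 21 + (0) = 21 (in agreement)
Nothing is out of place; the run is error-free.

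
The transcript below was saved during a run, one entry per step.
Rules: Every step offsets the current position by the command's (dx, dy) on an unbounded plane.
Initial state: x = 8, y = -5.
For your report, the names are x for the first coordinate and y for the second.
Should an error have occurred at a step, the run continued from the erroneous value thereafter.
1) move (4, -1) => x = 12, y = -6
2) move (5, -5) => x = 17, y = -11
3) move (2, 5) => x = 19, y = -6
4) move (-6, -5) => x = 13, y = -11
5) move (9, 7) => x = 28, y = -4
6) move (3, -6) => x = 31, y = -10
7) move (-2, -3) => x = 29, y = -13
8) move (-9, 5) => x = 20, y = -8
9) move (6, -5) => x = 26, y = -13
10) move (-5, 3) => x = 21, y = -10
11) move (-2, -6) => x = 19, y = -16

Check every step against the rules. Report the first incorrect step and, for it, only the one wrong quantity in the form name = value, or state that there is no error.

step 1: x = 8 + (4) = 12, y = -5 + (-1) = -6 -> agrees with the transcript
step 2: x = 12 + (5) = 17, y = -6 + (-5) = -11 -> in agreement
step 3: x = 17 + (2) = 19, y = -11 + (5) = -6 -> in agreement
step 4: x = 19 + (-6) = 13, y = -6 + (-5) = -11 -> consistent with the transcript
step 5: x = 13 + (9) = 22, y = -11 + (7) = -4 -> a discrepancy with the transcript
That makes step 5 the first incorrect line — x = 22 is what it should show.

step 5, x = 22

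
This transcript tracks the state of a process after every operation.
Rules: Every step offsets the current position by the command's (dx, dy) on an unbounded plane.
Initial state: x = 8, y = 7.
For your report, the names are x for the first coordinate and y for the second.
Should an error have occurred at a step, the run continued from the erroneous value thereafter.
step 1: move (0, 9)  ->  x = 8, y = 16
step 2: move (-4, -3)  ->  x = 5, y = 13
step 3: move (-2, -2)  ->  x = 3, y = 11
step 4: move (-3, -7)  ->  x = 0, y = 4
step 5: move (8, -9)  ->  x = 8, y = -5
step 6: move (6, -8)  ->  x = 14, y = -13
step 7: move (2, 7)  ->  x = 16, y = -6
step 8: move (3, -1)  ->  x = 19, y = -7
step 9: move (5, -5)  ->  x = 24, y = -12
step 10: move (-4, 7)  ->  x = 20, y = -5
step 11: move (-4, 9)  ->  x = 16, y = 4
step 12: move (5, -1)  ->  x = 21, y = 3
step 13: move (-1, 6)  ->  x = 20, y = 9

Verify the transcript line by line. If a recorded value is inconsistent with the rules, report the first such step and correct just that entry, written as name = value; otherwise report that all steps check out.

Recomputing the run from the initial state:
step 1: x = 8, y = 16
step 2: x = 4, y = 13
step 3: x = 2, y = 11
step 4: x = -1, y = 4
step 5: x = 7, y = -5
step 6: x = 13, y = -13
step 7: x = 15, y = -6
step 8: x = 18, y = -7
step 9: x = 23, y = -12
step 10: x = 19, y = -5
step 11: x = 15, y = 4
step 12: x = 20, y = 3
step 13: x = 19, y = 9
The first disagreement with the transcript is at step 2, where the value should be x = 4.

step 2, x = 4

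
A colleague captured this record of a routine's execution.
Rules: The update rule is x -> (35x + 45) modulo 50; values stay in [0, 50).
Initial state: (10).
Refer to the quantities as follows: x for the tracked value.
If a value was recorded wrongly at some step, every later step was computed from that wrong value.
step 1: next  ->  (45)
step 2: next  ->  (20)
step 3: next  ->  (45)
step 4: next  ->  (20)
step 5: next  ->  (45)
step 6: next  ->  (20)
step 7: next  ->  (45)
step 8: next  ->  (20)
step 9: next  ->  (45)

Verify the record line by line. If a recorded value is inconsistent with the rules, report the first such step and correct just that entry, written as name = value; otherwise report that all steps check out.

no error

Step 1: x = (35*10 + 45) mod 50 = 45 — in agreement.
Step 2: x = (35*45 + 45) mod 50 = 20 — matches.
Step 3: x = (35*20 + 45) mod 50 = 45 — no discrepancy.
Step 4: x = (35*45 + 45) mod 50 = 20 — checks out.
Step 5: x = (35*20 + 45) mod 50 = 45 — confirmed correct.
Step 6: x = (35*45 + 45) mod 50 = 20 — same as recorded.
Step 7: x = (35*20 + 45) mod 50 = 45 — verified.
Step 8: x = (35*45 + 45) mod 50 = 20 — matches.
Step 9: x = (35*20 + 45) mod 50 = 45 — verified.
The recomputation confirms every line.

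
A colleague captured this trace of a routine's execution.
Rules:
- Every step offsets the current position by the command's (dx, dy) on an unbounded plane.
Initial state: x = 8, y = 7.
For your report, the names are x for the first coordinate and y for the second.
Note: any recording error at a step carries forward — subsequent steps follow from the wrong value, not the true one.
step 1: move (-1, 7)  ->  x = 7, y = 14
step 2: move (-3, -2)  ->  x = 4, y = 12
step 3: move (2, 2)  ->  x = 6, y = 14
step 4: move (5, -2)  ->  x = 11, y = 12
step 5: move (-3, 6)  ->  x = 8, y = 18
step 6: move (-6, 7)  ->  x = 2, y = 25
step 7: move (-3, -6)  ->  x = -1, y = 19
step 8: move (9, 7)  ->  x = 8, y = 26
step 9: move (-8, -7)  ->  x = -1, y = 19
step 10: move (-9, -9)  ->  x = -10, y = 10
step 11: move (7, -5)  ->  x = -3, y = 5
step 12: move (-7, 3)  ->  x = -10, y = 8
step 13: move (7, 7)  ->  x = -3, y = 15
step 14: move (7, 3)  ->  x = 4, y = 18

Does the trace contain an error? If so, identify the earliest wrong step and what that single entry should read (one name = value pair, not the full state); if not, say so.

Step 1: x = 8 + (-1) = 7, y = 7 + (7) = 14 — agrees with the trace.
Step 2: x = 7 + (-3) = 4, y = 14 + (-2) = 12 — exactly as logged.
Step 3: x = 4 + (2) = 6, y = 12 + (2) = 14 — exactly as logged.
Step 4: x = 6 + (5) = 11, y = 14 + (-2) = 12 — no discrepancy.
Step 5: x = 11 + (-3) = 8, y = 12 + (6) = 18 — confirmed correct.
Step 6: x = 8 + (-6) = 2, y = 18 + (7) = 25 — verified.
Step 7: x = 2 + (-3) = -1, y = 25 + (-6) = 19 — exactly as logged.
Step 8: x = -1 + (9) = 8, y = 19 + (7) = 26 — in agreement.
Step 9: x = 8 + (-8) = 0, y = 26 + (-7) = 19 — the recorded entry deviates here.
First deviation found at step 9; the corrected entry is x = 0.

step 9, x = 0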